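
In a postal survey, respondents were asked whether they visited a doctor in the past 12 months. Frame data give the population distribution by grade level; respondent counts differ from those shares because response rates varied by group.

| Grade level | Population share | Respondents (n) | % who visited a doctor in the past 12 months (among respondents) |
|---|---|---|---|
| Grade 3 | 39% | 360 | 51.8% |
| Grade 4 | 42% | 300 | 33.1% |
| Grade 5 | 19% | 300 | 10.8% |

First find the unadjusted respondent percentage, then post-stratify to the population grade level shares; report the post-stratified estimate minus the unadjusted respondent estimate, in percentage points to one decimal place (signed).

+3.0 percentage points

Unadjusted (pooled respondent) estimate weights by respondent counts:
  (360/960)×51.8 + (300/960)×33.1 + (300/960)×10.8 = 33.1437%
Post-stratifying to population shares instead:
  0.39×51.8 + 0.42×33.1 + 0.19×10.8 = 36.156%
Difference = 36.156 − 33.1437 = 3.0123 pp.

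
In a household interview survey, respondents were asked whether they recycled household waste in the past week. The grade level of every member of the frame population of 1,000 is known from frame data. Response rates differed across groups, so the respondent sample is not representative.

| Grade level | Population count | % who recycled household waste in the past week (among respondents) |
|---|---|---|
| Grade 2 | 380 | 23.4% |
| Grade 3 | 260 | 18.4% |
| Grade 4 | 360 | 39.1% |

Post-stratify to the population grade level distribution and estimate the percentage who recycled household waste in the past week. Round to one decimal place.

Weight each group's respondent value by its population share:
  Grade 2: (380/1,000) × 23.4 = 8.892
  Grade 3: (260/1,000) × 18.4 = 4.784
  Grade 4: (360/1,000) × 39.1 = 14.076
Post-stratified estimate = 27.752 → 27.8%.

27.8%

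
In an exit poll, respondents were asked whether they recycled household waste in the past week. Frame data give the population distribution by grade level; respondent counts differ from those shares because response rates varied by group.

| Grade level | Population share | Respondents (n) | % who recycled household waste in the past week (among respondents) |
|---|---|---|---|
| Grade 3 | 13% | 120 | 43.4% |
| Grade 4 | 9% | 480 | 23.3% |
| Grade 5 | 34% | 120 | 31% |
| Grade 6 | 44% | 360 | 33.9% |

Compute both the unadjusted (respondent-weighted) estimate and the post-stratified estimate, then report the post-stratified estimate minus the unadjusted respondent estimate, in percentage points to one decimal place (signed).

Without adjustment, the pooled respondent share is:
  (120/1080)×43.4 + (480/1080)×23.3 + (120/1080)×31 + (360/1080)×33.9 = 29.9222%
Reweighting by population grade level shares:
  0.13×43.4 + 0.09×23.3 + 0.34×31 + 0.44×33.9 = 33.195%
Difference = 33.195 − 29.9222 = 3.2728 pp.

+3.3 percentage points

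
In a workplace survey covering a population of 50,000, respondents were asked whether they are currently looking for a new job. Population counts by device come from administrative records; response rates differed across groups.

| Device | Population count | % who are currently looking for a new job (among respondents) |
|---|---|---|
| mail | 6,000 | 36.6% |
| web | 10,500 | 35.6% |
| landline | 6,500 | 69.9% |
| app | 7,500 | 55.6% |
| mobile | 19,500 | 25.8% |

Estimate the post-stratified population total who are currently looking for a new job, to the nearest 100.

Each cell contributes its population count × the respondent rate:
  mail: 6,000 × 36.6% = 2196
  web: 10,500 × 35.6% = 3738
  landline: 6,500 × 69.9% = 4543.5
  app: 7,500 × 55.6% = 4170
  mobile: 19,500 × 25.8% = 5031
Estimated total = 19678.5 → 19,700.

19,700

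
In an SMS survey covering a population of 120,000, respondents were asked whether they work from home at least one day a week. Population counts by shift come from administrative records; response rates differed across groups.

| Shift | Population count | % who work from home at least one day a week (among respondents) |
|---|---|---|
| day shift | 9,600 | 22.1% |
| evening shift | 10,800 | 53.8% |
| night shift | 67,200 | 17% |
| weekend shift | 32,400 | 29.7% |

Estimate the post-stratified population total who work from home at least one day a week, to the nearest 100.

Estimated count per cell = population count × respondent percentage:
  day shift: 9,600 × 22.1% = 2121.6
  evening shift: 10,800 × 53.8% = 5810.4
  night shift: 67,200 × 17% = 11,424
  weekend shift: 32,400 × 29.7% = 9622.8
Estimated total = 28978.8 → 29,000.

29,000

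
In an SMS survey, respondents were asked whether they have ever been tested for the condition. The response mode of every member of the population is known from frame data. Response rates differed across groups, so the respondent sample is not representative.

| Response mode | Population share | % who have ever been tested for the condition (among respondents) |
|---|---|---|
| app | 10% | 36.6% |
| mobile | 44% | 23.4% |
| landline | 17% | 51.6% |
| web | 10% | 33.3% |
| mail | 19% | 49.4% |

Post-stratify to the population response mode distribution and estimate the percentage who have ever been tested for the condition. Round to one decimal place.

35.4%

Weight each group's respondent value by its population share:
  app: 0.1 × 36.6 = 3.66
  mobile: 0.44 × 23.4 = 10.296
  landline: 0.17 × 51.6 = 8.772
  web: 0.1 × 33.3 = 3.33
  mail: 0.19 × 49.4 = 9.386
Post-stratified estimate = 35.444 → 35.4%.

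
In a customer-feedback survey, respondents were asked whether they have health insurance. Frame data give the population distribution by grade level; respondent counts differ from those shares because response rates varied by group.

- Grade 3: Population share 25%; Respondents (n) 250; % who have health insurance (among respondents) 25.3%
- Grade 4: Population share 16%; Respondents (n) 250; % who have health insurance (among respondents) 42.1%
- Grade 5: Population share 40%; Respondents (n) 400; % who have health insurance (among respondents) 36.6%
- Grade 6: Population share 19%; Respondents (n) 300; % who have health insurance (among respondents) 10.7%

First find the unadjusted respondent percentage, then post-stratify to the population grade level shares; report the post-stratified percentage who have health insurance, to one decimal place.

29.7%

Without adjustment, the pooled respondent share is:
  (250/1200)×25.3 + (250/1200)×42.1 + (400/1200)×36.6 + (300/1200)×10.7 = 28.9167%
Post-stratified estimate weights by population shares:
  0.25×25.3 + 0.16×42.1 + 0.4×36.6 + 0.19×10.7 = 29.734%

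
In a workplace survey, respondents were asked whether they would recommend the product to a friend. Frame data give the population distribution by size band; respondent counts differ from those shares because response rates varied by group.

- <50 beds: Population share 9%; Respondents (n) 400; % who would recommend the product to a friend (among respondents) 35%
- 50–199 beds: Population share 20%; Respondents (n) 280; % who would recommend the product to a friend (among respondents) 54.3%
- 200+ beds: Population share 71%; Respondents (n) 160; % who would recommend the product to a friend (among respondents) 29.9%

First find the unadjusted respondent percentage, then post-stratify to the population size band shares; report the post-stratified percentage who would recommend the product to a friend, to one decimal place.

35.2%

Naive respondent-only estimate (weights = respondent counts):
  (400/840)×35 + (280/840)×54.3 + (160/840)×29.9 = 40.4619%
Post-stratified estimate weights by population shares:
  0.09×35 + 0.2×54.3 + 0.71×29.9 = 35.239%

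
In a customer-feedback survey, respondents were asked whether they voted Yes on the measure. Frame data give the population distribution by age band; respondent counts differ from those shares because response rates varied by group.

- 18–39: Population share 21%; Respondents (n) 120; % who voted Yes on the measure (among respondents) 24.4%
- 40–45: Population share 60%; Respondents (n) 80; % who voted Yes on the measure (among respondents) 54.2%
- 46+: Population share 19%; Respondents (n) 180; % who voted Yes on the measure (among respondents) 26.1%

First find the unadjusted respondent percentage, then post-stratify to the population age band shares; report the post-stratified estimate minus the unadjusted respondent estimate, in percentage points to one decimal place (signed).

Unadjusted (pooled respondent) estimate weights by respondent counts:
  (120/380)×24.4 + (80/380)×54.2 + (180/380)×26.1 = 31.4789%
Reweighting by population age band shares:
  0.21×24.4 + 0.6×54.2 + 0.19×26.1 = 42.603%
Difference = 42.603 − 31.4789 = 11.1241 pp.

+11.1 percentage points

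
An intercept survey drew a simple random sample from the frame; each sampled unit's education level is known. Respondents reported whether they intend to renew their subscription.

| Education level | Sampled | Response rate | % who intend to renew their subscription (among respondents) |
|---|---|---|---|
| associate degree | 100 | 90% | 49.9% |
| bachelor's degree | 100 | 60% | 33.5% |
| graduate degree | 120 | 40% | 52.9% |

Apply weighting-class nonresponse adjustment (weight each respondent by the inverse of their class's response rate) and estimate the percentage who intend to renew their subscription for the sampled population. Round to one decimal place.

Inverse-response-rate weighting restores each class to its sampled count, so class totals weight by n_sampled:
  associate degree: 100 × 49.9 = 4990
  bachelor's degree: 100 × 33.5 = 3350
  graduate degree: 120 × 52.9 = 6348
Adjusted estimate = 14,688 / 320 = 45.9 → 45.9%.

45.9%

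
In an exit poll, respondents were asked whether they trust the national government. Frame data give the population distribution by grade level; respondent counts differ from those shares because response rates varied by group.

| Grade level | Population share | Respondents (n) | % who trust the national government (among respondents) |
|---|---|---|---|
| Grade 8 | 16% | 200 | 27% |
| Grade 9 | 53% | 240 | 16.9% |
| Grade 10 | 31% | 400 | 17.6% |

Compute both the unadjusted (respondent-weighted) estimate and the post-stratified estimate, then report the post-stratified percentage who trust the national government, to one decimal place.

18.7%

Unadjusted (pooled respondent) estimate weights by respondent counts:
  (200/840)×27 + (240/840)×16.9 + (400/840)×17.6 = 19.6381%
Post-stratifying to population shares instead:
  0.16×27 + 0.53×16.9 + 0.31×17.6 = 18.733%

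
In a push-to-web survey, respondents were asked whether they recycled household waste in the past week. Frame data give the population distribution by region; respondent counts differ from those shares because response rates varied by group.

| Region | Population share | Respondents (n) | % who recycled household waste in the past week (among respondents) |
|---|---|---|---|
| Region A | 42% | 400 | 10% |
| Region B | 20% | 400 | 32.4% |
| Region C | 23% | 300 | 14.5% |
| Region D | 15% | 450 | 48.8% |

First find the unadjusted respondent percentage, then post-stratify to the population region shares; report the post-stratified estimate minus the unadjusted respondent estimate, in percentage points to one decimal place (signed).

-6.6 percentage points

Unadjusted (pooled respondent) estimate weights by respondent counts:
  (400/1550)×10 + (400/1550)×32.4 + (300/1550)×14.5 + (450/1550)×48.8 = 27.9161%
Reweighting by population region shares:
  0.42×10 + 0.2×32.4 + 0.23×14.5 + 0.15×48.8 = 21.335%
Difference = 21.335 − 27.9161 = -6.5811 pp.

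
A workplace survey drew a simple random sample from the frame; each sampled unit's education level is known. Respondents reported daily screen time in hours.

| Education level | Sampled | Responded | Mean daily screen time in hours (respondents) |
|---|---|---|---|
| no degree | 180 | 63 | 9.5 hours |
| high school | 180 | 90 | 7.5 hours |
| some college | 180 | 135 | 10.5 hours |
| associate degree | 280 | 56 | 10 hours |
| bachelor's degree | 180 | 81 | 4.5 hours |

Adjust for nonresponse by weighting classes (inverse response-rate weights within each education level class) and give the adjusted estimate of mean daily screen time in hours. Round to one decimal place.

Response rates by class: no degree 63/180 = 35%, high school 90/180 = 50%, some college 135/180 = 75%, associate degree 56/280 = 20%, bachelor's degree 81/180 = 45%.
Weighting each respondent by the inverse class response rate inflates each class back to its sampled size, so the class weight is n_sampled:
  no degree: 180 × 9.5 = 1710
  high school: 180 × 7.5 = 1350
  some college: 180 × 10.5 = 1890
  associate degree: 280 × 10 = 2800
  bachelor's degree: 180 × 4.5 = 810
Adjusted estimate = 8560 / 1,000 = 8.56 → 8.6.

8.6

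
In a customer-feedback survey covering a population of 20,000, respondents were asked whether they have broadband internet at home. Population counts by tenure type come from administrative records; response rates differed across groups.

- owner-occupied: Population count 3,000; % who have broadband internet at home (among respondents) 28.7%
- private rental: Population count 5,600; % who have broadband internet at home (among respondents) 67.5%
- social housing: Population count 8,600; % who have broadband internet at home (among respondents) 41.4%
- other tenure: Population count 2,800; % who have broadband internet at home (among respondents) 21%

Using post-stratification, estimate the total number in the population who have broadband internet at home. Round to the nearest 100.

8,800

Estimated count per cell = population count × respondent percentage:
  owner-occupied: 3,000 × 28.7% = 861
  private rental: 5,600 × 67.5% = 3780
  social housing: 8,600 × 41.4% = 3560.4
  other tenure: 2,800 × 21% = 588
Estimated total = 8789.4 → 8,800.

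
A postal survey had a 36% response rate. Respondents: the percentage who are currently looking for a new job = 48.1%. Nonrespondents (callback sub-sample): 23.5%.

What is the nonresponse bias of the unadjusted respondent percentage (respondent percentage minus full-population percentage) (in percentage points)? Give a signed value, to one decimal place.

+15.7 percentage points

Nonresponse fraction = 1 − 0.36 = 0.64.
Bias = (nonresponse fraction) × (respondent percentage − nonrespondent percentage)
     = 0.64 × (48.1 − 23.5) = 0.64 × 24.6 = 15.744.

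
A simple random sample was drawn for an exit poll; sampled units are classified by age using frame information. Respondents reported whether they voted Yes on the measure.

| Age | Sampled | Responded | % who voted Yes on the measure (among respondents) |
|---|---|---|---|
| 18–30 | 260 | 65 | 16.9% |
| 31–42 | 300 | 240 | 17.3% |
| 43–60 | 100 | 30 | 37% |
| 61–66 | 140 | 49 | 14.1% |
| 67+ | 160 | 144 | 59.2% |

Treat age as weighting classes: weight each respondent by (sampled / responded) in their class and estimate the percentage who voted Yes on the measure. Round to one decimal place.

25.8%

Response rates by class: 18–30 65/260 = 25%, 31–42 240/300 = 80%, 43–60 30/100 = 30%, 61–66 49/140 = 35%, 67+ 144/160 = 90%.
Weighting each respondent by the inverse class response rate inflates each class back to its sampled size, so the class weight is n_sampled:
  18–30: 260 × 16.9 = 4394
  31–42: 300 × 17.3 = 5190
  43–60: 100 × 37 = 3700
  61–66: 140 × 14.1 = 1974
  67+: 160 × 59.2 = 9472
Adjusted estimate = 24,730 / 960 = 25.7604 → 25.8%.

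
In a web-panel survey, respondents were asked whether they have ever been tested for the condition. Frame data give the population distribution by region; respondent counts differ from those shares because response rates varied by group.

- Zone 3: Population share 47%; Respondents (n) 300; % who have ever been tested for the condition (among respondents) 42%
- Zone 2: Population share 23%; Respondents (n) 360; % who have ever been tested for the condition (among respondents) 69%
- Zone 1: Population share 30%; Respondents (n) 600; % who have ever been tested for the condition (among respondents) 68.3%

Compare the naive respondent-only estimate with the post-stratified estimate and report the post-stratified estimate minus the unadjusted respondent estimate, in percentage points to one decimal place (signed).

-6.1 percentage points

Naive respondent-only estimate (weights = respondent counts):
  (300/1260)×42 + (360/1260)×69 + (600/1260)×68.3 = 62.2381%
Reweighting by population region shares:
  0.47×42 + 0.23×69 + 0.3×68.3 = 56.1%
Difference = 56.1 − 62.2381 = -6.1381 pp.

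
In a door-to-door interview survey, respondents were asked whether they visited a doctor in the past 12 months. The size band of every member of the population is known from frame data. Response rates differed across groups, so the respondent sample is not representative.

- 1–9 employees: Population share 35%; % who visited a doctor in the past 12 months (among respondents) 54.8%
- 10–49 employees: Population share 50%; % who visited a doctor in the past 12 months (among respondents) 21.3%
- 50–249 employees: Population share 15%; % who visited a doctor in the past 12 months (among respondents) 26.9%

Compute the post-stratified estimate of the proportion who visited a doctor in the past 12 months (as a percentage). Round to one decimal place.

33.9%

Post-stratification weights by population share, not respondent share:
  1–9 employees: 0.35 × 54.8 = 19.18
  10–49 employees: 0.5 × 21.3 = 10.65
  50–249 employees: 0.15 × 26.9 = 4.035
Post-stratified estimate = 33.865 → 33.9%.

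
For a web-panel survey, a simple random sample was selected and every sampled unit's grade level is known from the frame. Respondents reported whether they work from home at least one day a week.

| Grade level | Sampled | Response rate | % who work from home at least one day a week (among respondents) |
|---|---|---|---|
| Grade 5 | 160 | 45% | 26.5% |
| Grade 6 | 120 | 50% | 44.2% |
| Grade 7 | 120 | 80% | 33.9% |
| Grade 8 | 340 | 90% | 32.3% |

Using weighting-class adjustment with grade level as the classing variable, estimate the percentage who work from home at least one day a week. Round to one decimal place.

33.2%

With weight = n_sampled/n_responded per class, the weighted class total is n_sampled:
  Grade 5: 160 × 26.5 = 4240
  Grade 6: 120 × 44.2 = 5304
  Grade 7: 120 × 33.9 = 4068
  Grade 8: 340 × 32.3 = 10982
Adjusted estimate = 24,594 / 740 = 33.2351 → 33.2%.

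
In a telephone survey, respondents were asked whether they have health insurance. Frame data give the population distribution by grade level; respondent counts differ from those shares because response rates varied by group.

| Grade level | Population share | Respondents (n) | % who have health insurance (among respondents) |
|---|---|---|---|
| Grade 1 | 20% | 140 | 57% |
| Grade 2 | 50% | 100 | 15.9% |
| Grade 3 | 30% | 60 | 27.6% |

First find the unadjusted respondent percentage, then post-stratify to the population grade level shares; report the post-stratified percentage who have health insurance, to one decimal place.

27.6%

Unadjusted (pooled respondent) estimate weights by respondent counts:
  (140/300)×57 + (100/300)×15.9 + (60/300)×27.6 = 37.42%
Post-stratifying to population shares instead:
  0.2×57 + 0.5×15.9 + 0.3×27.6 = 27.63%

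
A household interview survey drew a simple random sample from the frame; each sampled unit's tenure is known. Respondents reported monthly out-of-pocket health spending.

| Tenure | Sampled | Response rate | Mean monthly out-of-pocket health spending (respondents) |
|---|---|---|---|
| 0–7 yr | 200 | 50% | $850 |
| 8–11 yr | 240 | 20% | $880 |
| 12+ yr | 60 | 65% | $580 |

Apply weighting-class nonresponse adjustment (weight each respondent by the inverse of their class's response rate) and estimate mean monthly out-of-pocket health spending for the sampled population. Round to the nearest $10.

$830

Each respondent's weight = sampled/responded in their class; summing within a class gives n_sampled, so:
  0–7 yr: 200 × 850 = 170,000
  8–11 yr: 240 × 880 = 211,200
  12+ yr: 60 × 580 = 34,800
Adjusted estimate = 416,000 / 500 = 832 → $830.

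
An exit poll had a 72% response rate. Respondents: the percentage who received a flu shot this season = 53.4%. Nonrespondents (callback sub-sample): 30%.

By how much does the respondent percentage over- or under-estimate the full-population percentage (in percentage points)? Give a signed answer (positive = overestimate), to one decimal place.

+6.6 percentage points

Nonresponse fraction = 1 − 0.72 = 0.28.
Bias = (nonresponse fraction) × (respondent percentage − nonrespondent percentage)
     = 0.28 × (53.4 − 30) = 0.28 × 23.4 = 6.552.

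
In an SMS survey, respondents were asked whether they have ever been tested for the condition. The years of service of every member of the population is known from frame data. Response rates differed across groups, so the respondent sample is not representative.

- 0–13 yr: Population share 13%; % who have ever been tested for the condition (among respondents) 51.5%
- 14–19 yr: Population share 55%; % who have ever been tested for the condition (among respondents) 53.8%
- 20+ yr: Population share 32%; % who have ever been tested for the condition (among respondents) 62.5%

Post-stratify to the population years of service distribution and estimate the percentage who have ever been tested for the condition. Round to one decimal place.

56.3%

Reweight to the known years of service distribution:
  0–13 yr: 0.13 × 51.5 = 6.695
  14–19 yr: 0.55 × 53.8 = 29.59
  20+ yr: 0.32 × 62.5 = 20
Post-stratified estimate = 56.285 → 56.3%.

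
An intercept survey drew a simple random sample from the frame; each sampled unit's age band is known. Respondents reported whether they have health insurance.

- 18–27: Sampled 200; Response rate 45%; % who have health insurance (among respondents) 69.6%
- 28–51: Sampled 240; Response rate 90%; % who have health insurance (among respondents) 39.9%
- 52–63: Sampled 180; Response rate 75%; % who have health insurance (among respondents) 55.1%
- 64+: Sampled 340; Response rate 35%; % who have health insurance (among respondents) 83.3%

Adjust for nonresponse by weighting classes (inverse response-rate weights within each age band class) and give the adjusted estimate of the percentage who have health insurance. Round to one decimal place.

64.3%

Each respondent's weight = sampled/responded in their class; summing within a class gives n_sampled, so:
  18–27: 200 × 69.6 = 13920
  28–51: 240 × 39.9 = 9576
  52–63: 180 × 55.1 = 9918
  64+: 340 × 83.3 = 28,322
Adjusted estimate = 61,736 / 960 = 64.3083 → 64.3%.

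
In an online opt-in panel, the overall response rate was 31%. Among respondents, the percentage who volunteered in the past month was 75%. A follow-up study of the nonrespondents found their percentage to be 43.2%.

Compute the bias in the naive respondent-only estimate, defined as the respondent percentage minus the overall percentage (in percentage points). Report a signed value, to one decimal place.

+21.9 percentage points

Nonresponse fraction = 1 − 0.31 = 0.69.
Bias = (nonresponse fraction) × (respondent percentage − nonrespondent percentage)
     = 0.69 × (75 − 43.2) = 0.69 × 31.8 = 21.942.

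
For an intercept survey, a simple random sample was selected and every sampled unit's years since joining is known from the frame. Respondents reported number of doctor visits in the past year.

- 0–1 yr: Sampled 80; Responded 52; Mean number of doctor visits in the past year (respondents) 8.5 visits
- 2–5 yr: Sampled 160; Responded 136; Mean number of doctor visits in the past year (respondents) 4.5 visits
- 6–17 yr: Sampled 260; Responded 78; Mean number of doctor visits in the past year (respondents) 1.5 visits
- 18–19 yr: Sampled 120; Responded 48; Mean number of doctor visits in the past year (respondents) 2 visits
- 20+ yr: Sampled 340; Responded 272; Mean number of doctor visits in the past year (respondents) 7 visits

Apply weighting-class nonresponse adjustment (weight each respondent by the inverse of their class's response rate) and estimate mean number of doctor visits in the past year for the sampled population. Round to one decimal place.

4.6

Response rates by class: 0–1 yr 52/80 = 65%, 2–5 yr 136/160 = 85%, 6–17 yr 78/260 = 30%, 18–19 yr 48/120 = 40%, 20+ yr 272/340 = 80%.
With weight = n_sampled/n_responded per class, the weighted class total is n_sampled:
  0–1 yr: 80 × 8.5 = 680
  2–5 yr: 160 × 4.5 = 720
  6–17 yr: 260 × 1.5 = 390
  18–19 yr: 120 × 2 = 240
  20+ yr: 340 × 7 = 2380
Adjusted estimate = 4410 / 960 = 4.59375 → 4.6.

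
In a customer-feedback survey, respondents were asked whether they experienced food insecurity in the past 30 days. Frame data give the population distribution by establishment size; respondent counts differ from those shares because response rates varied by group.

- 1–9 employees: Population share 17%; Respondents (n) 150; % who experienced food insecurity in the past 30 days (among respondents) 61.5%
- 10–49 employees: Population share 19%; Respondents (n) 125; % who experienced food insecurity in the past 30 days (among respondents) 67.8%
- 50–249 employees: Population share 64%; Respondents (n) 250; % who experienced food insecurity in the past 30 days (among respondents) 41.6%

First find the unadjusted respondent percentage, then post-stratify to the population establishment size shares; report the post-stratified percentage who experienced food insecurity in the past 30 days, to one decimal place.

Naive respondent-only estimate (weights = respondent counts):
  (150/525)×61.5 + (125/525)×67.8 + (250/525)×41.6 = 53.5238%
Post-stratifying to population shares instead:
  0.17×61.5 + 0.19×67.8 + 0.64×41.6 = 49.961%

50.0%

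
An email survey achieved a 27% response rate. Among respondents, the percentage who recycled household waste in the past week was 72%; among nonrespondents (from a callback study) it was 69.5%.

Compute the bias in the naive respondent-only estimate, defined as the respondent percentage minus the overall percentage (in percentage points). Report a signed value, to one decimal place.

+1.8 percentage points

Nonresponse fraction = 1 − 0.27 = 0.73.
Bias = (nonresponse fraction) × (respondent percentage − nonrespondent percentage)
     = 0.73 × (72 − 69.5) = 0.73 × 2.5 = 1.825.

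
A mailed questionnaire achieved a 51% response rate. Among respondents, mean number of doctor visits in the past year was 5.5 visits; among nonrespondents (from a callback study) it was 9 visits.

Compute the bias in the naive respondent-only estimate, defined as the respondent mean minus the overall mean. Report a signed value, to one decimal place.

-1.7

Nonresponse fraction = 1 − 0.51 = 0.49.
Bias = (nonresponse fraction) × (respondent mean − nonrespondent mean)
     = 0.49 × (5.5 − 9) = 0.49 × -3.5 = -1.715.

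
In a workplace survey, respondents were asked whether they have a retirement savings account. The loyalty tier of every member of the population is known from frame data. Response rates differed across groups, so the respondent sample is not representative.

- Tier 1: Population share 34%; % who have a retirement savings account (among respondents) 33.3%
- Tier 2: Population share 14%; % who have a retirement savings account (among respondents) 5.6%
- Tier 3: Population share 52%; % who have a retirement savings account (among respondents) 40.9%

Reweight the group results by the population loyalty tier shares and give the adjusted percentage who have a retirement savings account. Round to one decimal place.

Reweight to the known loyalty tier distribution:
  Tier 1: 0.34 × 33.3 = 11.322
  Tier 2: 0.14 × 5.6 = 0.784
  Tier 3: 0.52 × 40.9 = 21.268
Post-stratified estimate = 33.374 → 33.4%.

33.4%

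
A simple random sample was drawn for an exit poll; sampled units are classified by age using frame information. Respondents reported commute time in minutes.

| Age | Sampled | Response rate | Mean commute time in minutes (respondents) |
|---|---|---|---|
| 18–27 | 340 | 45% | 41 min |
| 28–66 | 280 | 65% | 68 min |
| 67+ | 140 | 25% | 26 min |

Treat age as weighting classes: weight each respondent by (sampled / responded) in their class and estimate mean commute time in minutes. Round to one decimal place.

48.2

Weighting each respondent by the inverse class response rate inflates each class back to its sampled size, so the class weight is n_sampled:
  18–27: 340 × 41 = 13,940
  28–66: 280 × 68 = 19,040
  67+: 140 × 26 = 3640
Adjusted estimate = 36,620 / 760 = 48.1842 → 48.2.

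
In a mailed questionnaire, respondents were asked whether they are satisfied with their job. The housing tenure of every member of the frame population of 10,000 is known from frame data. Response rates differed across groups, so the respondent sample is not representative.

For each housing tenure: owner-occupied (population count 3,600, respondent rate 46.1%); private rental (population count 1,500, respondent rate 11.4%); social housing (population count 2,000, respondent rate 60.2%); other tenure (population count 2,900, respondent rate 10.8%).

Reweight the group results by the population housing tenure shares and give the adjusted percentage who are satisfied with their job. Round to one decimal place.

33.5%

Reweight to the known housing tenure distribution:
  owner-occupied: (3,600/10,000) × 46.1 = 16.596
  private rental: (1,500/10,000) × 11.4 = 1.71
  social housing: (2,000/10,000) × 60.2 = 12.04
  other tenure: (2,900/10,000) × 10.8 = 3.132
Post-stratified estimate = 33.478 → 33.5%.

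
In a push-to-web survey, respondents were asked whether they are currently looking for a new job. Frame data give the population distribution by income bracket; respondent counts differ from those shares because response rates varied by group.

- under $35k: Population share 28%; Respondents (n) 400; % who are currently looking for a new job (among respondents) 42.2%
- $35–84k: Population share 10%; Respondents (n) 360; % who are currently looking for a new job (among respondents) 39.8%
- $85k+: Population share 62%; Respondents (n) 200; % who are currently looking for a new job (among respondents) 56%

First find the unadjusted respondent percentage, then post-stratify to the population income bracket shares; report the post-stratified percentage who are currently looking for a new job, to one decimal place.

Unadjusted (pooled respondent) estimate weights by respondent counts:
  (400/960)×42.2 + (360/960)×39.8 + (200/960)×56 = 44.175%
Post-stratifying to population shares instead:
  0.28×42.2 + 0.1×39.8 + 0.62×56 = 50.516%

50.5%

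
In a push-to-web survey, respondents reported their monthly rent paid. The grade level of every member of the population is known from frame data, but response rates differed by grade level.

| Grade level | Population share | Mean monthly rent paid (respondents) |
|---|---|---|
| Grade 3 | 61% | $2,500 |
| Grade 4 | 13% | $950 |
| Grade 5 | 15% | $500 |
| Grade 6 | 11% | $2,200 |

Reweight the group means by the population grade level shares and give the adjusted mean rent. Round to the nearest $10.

Reweight to the known grade level distribution:
  Grade 3: 0.61 × 2500 = 1525
  Grade 4: 0.13 × 950 = 123.5
  Grade 5: 0.15 × 500 = 75
  Grade 6: 0.11 × 2200 = 242
Post-stratified estimate = 1965.5 → $1,970.

$1,970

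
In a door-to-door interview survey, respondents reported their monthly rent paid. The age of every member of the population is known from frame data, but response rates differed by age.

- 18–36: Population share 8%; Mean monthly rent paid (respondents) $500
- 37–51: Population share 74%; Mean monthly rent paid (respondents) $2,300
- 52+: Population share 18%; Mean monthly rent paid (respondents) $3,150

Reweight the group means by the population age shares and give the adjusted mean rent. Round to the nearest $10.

$2,310

Reweight to the known age distribution:
  18–36: 0.08 × 500 = 40
  37–51: 0.74 × 2300 = 1702
  52+: 0.18 × 3150 = 567
Post-stratified estimate = 2309 → $2,310.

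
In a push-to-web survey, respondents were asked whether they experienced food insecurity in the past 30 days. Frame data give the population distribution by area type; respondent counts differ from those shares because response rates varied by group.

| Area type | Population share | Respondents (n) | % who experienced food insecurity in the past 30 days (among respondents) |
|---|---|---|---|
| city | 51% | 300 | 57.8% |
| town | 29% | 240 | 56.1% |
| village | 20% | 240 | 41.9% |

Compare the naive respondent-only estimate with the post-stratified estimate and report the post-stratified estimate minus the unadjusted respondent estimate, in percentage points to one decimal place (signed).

Naive respondent-only estimate (weights = respondent counts):
  (300/780)×57.8 + (240/780)×56.1 + (240/780)×41.9 = 52.3846%
Post-stratifying to population shares instead:
  0.51×57.8 + 0.29×56.1 + 0.2×41.9 = 54.127%
Difference = 54.127 − 52.3846 = 1.7424 pp.

+1.7 percentage points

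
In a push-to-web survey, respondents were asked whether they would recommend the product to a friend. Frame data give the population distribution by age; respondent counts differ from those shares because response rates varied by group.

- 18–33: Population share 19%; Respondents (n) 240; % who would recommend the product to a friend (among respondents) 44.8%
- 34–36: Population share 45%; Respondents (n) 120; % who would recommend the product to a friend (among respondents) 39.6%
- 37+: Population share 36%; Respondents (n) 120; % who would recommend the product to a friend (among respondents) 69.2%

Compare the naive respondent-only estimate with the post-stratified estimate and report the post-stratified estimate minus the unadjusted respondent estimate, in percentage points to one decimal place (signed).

+1.6 percentage points

Unadjusted (pooled respondent) estimate weights by respondent counts:
  (240/480)×44.8 + (120/480)×39.6 + (120/480)×69.2 = 49.6%
Post-stratified estimate weights by population shares:
  0.19×44.8 + 0.45×39.6 + 0.36×69.2 = 51.244%
Difference = 51.244 − 49.6 = 1.644 pp.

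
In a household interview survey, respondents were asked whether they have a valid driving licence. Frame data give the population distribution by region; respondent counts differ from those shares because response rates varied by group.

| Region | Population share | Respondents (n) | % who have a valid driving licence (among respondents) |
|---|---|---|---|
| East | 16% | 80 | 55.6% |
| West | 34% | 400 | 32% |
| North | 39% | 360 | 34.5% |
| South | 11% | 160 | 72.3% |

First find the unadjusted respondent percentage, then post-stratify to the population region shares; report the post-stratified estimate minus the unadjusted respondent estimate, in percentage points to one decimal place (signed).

Naive respondent-only estimate (weights = respondent counts):
  (80/1000)×55.6 + (400/1000)×32 + (360/1000)×34.5 + (160/1000)×72.3 = 41.236%
Post-stratified estimate weights by population shares:
  0.16×55.6 + 0.34×32 + 0.39×34.5 + 0.11×72.3 = 41.184%
Difference = 41.184 − 41.236 = -0.052 pp.

-0.1 percentage points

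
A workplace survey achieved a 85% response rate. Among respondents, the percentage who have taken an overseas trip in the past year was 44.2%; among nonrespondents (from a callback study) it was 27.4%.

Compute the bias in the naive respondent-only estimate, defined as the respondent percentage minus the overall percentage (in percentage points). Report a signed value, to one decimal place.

+2.5 percentage points

Nonresponse fraction = 1 − 0.85 = 0.15.
Bias = (nonresponse fraction) × (respondent percentage − nonrespondent percentage)
     = 0.15 × (44.2 − 27.4) = 0.15 × 16.8 = 2.52.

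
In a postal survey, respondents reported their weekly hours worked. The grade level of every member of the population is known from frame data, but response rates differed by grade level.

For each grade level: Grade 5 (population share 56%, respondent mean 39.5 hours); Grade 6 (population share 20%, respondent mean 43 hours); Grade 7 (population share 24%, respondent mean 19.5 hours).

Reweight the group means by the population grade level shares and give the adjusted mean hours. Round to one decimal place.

35.4

Post-stratification weights by population share, not respondent share:
  Grade 5: 0.56 × 39.5 = 22.12
  Grade 6: 0.2 × 43 = 8.6
  Grade 7: 0.24 × 19.5 = 4.68
Post-stratified estimate = 35.4 → 35.4.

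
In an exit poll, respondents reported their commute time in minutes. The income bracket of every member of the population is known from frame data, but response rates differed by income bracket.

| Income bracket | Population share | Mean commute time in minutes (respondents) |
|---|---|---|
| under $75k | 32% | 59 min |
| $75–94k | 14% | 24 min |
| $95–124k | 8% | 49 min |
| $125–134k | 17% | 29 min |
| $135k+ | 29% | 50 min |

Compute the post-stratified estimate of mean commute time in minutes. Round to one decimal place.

Post-stratification weights by population share, not respondent share:
  under $75k: 0.32 × 59 = 18.88
  $75–94k: 0.14 × 24 = 3.36
  $95–124k: 0.08 × 49 = 3.92
  $125–134k: 0.17 × 29 = 4.93
  $135k+: 0.29 × 50 = 14.5
Post-stratified estimate = 45.59 → 45.6.

45.6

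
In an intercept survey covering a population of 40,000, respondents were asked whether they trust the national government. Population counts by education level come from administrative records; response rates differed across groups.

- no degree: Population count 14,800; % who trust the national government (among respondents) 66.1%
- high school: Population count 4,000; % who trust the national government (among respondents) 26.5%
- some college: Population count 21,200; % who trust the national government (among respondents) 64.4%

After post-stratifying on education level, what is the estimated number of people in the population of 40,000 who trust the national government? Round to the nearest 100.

Apply each group's respondent rate to its population count:
  no degree: 14,800 × 66.1% = 9782.8
  high school: 4,000 × 26.5% = 1060
  some college: 21,200 × 64.4% = 13652.8
Estimated total = 24495.6 → 24,500.

24,500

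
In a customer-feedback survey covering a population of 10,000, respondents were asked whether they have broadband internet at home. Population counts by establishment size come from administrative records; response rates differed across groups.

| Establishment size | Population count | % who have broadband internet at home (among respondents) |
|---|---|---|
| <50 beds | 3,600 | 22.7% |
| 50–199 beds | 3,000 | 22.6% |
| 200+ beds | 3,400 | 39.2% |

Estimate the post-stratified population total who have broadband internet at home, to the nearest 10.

2,830

Estimated count per cell = population count × respondent percentage:
  <50 beds: 3,600 × 22.7% = 817.2
  50–199 beds: 3,000 × 22.6% = 678
  200+ beds: 3,400 × 39.2% = 1332.8
Estimated total = 2828 → 2,830.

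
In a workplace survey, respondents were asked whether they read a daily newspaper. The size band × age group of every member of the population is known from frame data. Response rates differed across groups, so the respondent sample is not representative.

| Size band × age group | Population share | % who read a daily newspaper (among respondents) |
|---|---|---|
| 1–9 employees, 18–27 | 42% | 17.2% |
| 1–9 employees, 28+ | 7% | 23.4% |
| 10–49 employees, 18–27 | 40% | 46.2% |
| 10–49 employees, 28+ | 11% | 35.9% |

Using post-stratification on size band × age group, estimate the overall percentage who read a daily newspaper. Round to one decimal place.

31.3%

Post-stratification weights by population share, not respondent share:
  1–9 employees, 18–27: 0.42 × 17.2 = 7.224
  1–9 employees, 28+: 0.07 × 23.4 = 1.638
  10–49 employees, 18–27: 0.4 × 46.2 = 18.48
  10–49 employees, 28+: 0.11 × 35.9 = 3.949
Post-stratified estimate = 31.291 → 31.3%.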